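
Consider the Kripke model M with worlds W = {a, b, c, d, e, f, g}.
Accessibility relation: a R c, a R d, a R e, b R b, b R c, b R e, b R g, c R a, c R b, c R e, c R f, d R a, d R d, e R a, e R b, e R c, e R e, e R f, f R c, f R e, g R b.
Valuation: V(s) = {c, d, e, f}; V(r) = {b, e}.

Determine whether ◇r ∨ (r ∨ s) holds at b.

At b: ◇r is true, r ∨ s is true, so ◇r ∨ (r ∨ s) is true.
  At b: ◇r requires r at some successor in {b, c, e, g}.
    r holds at b, so ◇r is true at b.

Yes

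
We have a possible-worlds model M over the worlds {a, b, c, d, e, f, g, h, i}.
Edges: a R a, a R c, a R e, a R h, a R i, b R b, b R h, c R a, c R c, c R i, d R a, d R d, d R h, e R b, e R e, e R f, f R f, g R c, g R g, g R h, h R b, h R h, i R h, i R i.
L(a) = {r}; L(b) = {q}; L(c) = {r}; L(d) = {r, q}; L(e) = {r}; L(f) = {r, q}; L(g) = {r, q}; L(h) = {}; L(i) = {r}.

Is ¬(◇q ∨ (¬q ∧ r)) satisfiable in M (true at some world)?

No

Recall that ◇ψ holds at a world iff ψ holds at some accessible world.
Let φ = ¬(◇q ∨ (¬q ∧ r)). Evaluate φ at each world:
  a (successors {a, c, e, h, i}): φ is false.
  b (successors {b, h}): φ is false.
  c (successors {a, c, i}): φ is false.
  d (successors {a, d, h}): φ is false.
  e (successors {b, e, f}): φ is false.
  f (successors {f}): φ is false.
  g (successors {c, g, h}): φ is false.
  h (successors {b, h}): φ is false.
  i (successors {h, i}): φ is false.
For instance, at b:
  At b: ◇q ∨ (¬q ∧ r) is true, so ¬(◇q ∨ (¬q ∧ r)) is false.
    At b: ◇q is true, ¬q ∧ r is false, so ◇q ∨ (¬q ∧ r) is true.
      At b: ◇q requires q at some successor in {b, h}.
        q holds at b, so ◇q is true at b.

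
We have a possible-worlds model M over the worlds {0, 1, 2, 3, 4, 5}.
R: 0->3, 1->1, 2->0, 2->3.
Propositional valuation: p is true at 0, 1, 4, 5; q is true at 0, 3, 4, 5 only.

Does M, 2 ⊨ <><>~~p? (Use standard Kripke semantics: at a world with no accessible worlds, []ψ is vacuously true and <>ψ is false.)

No

Recall that <>ψ holds at a world iff ψ holds at some accessible world.
At 2: <><>~~p requires <>~~p at some successor in {0, 3}.
  At 0: <>~~p is false.
  At 3: <>~~p is false.
So <><>~~p is false at 2.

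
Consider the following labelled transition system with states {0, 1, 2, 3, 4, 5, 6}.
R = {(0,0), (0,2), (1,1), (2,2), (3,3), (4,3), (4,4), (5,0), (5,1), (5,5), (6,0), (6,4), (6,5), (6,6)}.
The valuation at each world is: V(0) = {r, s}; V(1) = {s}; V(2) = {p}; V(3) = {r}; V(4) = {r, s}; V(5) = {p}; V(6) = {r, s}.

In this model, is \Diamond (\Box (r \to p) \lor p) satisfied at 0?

Yes

At 0: \Diamond (\Box (r \to p) \lor p) requires \Box (r \to p) \lor p at some successor in {0, 2}.
  \Box (r \to p) \lor p holds at 2, so \Diamond (\Box (r \to p) \lor p) is true at 0.
    At 2: \Box (r \to p) is true, p is true, so \Box (r \to p) \lor p is true.
      At 2: \Box (r \to p) requires r \to p at every successor {2}.
        At 2: r \to p is true.
      So \Box (r \to p) is true at 2.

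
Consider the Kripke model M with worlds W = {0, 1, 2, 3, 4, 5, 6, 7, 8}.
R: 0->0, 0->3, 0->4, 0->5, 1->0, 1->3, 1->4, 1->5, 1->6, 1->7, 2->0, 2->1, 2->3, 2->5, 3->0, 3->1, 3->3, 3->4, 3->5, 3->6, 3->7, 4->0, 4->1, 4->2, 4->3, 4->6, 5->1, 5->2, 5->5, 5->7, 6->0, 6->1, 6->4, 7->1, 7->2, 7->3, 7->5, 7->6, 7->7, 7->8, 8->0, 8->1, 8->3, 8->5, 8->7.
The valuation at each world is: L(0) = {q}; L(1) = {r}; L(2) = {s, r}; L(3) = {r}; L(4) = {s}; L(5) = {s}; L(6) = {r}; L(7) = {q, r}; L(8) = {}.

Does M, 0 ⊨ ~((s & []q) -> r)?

No

Recall that []ψ holds at a world iff ψ holds at every accessible world, and <>ψ holds iff ψ holds at some accessible world.
At 0: (s & []q) -> r is true, so ~((s & []q) -> r) is false.
  At 0: s & []q is false, r is false, so (s & []q) -> r is true.
    At 0: s is false, []q is false, so s & []q is false.
      At 0: []q requires q at every successor {0, 3, 4, 5}.
        q fails at 3, so []q is false at 0.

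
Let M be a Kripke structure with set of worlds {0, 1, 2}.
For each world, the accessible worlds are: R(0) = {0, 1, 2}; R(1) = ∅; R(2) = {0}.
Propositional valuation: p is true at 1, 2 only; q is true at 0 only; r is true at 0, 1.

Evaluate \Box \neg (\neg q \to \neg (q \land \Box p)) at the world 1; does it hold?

At 1: no accessible worlds, so \Box \neg (\neg q \to \neg (q \land \Box p)) holds vacuously.

Yes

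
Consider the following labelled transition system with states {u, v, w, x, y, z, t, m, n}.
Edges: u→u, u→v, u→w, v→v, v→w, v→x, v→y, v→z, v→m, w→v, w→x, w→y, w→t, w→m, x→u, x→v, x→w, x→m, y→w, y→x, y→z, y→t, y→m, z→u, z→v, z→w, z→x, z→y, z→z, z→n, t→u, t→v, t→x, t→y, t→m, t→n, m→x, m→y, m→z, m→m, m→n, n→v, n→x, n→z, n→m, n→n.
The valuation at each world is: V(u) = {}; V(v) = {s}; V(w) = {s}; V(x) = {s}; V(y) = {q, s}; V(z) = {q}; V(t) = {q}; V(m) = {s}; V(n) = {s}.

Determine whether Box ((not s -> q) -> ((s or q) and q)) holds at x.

No

At x: Box ((not s -> q) -> ((s or q) and q)) requires (not s -> q) -> ((s or q) and q) at every successor {u, v, w, m}.
  (not s -> q) -> ((s or q) and q) fails at v, so Box ((not s -> q) -> ((s or q) and q)) is false at x.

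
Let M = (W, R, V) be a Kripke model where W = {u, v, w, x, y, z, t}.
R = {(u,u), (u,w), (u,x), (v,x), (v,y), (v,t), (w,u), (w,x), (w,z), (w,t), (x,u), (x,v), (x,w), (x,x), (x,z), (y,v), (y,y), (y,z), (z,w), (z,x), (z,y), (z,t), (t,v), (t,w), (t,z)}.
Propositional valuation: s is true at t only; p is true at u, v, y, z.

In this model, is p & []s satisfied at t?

At t: p is false, []s is false, so p & []s is false.
  At t: []s requires s at every successor {v, w, z}.
    s fails at v, so []s is false at t.

No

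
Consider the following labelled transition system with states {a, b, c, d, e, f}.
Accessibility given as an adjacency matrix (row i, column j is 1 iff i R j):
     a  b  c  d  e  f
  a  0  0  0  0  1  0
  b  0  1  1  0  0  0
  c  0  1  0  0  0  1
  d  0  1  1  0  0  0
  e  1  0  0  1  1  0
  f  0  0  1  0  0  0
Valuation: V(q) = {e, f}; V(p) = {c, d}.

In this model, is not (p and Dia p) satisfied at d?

Recall that Dia ψ holds at a world iff ψ holds at some accessible world.
At d: p and Dia p is true, so not (p and Dia p) is false.
  At d: p is true, Dia p is true, so p and Dia p is true.
    At d: Dia p requires p at some successor in {b, c}.
      p holds at c, so Dia p is true at d.

No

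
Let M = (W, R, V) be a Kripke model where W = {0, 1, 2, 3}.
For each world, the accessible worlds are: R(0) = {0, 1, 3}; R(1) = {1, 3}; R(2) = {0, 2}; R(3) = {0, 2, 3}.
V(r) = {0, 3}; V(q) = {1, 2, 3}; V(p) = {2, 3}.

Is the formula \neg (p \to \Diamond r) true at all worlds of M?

Recall that \Diamond ψ holds at a world iff ψ holds at some accessible world.
Let φ = \neg (p \to \Diamond r). Evaluate φ at each world:
  0 (successors {0, 1, 3}): φ is false.
  1 (successors {1, 3}): φ is false.
  2 (successors {0, 2}): φ is false.
  3 (successors {0, 2, 3}): φ is false.
Detail at 0 (counterexample):
  At 0: p \to \Diamond r is true, so \neg (p \to \Diamond r) is false.
    At 0: p is false, \Diamond r is true, so p \to \Diamond r is true.
      At 0: \Diamond r requires r at some successor in {0, 1, 3}.
        r holds at 0, so \Diamond r is true at 0.

No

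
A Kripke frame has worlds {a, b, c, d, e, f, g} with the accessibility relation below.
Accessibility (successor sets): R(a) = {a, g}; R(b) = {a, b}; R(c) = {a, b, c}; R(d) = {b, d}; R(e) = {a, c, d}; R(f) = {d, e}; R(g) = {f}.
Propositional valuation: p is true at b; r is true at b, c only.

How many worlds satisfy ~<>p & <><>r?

2

Recall that <>ψ holds at a world iff ψ holds at some accessible world.
Let φ = ~<>p & <><>r. Evaluate φ at each world:
  a (successors {a, g}): φ is false.
  b (successors {a, b}): φ is false.
  c (successors {a, b, c}): φ is false.
  d (successors {b, d}): φ is false.
  e (successors {a, c, d}): φ is true.
  f (successors {d, e}): φ is true.
  g (successors {f}): φ is false.
For instance, at b:
  At b: ~<>p is false, <><>r is true, so ~<>p & <><>r is false.
    At b: <>p is true, so ~<>p is false.
      At b: <>p requires p at some successor in {a, b}.
        p holds at b, so <>p is true at b.
    At b: <><>r requires <>r at some successor in {a, b}.
      <>r holds at b, so <><>r is true at b.
Satisfying worlds: {e, f}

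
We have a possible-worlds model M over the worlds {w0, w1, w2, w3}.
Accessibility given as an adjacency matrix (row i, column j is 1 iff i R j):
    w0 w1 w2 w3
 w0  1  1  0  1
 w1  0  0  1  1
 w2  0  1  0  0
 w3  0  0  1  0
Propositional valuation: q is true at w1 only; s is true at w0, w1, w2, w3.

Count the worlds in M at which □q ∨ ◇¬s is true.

1

Let φ = □q ∨ ◇¬s. Evaluate φ at each world:
  w0 (successors {w0, w1, w3}): φ is false.
  w1 (successors {w2, w3}): φ is false.
  w2 (successors {w1}): φ is true.
  w3 (successors {w2}): φ is false.
For instance, at w2:
  At w2: □q is true, ◇¬s is false, so □q ∨ ◇¬s is true.
    At w2: □q requires q at every successor {w1}.
      At w1: q is true.
    So □q is true at w2.
    At w2: ◇¬s requires ¬s at some successor in {w1}.
      At w1: ¬s is false.
    So ◇¬s is false at w2.
Satisfying worlds: {w2}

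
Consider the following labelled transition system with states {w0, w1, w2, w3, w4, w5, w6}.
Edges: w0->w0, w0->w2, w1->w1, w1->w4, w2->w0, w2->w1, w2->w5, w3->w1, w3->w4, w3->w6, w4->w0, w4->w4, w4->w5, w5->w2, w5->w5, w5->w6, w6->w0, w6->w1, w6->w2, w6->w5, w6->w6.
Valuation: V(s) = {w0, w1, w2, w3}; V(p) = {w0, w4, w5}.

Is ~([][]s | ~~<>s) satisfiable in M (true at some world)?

Recall that []ψ holds at a world iff ψ holds at every accessible world, and <>ψ holds iff ψ holds at some accessible world.
Let φ = ~([][]s | ~~<>s). Evaluate φ at each world:
  w0 (successors {w0, w2}): φ is false.
  w1 (successors {w1, w4}): φ is false.
  w2 (successors {w0, w1, w5}): φ is false.
  w3 (successors {w1, w4, w6}): φ is false.
  w4 (successors {w0, w4, w5}): φ is false.
  w5 (successors {w2, w5, w6}): φ is false.
  w6 (successors {w0, w1, w2, w5, w6}): φ is false.
For instance, at w5:
  At w5: [][]s | ~~<>s is true, so ~([][]s | ~~<>s) is false.
    At w5: [][]s is false, ~~<>s is true, so [][]s | ~~<>s is true.
      At w5: [][]s requires []s at every successor {w2, w5, w6}.
        []s fails at w2, so [][]s is false at w5.
      At w5: ~<>s is false, so ~~<>s is true.

No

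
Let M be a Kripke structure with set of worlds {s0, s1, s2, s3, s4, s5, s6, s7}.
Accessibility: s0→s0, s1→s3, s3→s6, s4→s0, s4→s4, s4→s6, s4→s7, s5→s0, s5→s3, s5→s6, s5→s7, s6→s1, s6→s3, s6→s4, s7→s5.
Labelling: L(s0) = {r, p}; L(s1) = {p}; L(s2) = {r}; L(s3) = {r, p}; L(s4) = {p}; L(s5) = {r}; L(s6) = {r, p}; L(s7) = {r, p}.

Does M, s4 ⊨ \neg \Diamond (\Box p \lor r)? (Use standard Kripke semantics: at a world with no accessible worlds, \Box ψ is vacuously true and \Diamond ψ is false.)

No

At s4: \Diamond (\Box p \lor r) is true, so \neg \Diamond (\Box p \lor r) is false.
  At s4: \Diamond (\Box p \lor r) requires \Box p \lor r at some successor in {s0, s4, s6, s7}.
    \Box p \lor r holds at s0, so \Diamond (\Box p \lor r) is true at s4.
      At s0: \Box p is true, r is true, so \Box p \lor r is true.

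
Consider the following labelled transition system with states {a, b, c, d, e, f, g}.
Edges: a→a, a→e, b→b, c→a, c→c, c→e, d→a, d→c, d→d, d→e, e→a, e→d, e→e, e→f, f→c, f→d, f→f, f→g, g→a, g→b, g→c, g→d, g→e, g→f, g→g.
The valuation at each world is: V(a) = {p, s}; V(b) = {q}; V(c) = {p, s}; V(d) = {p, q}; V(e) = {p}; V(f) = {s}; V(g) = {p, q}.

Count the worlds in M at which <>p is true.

Let φ = <>p. Evaluate φ at each world:
  a (successors {a, e}): φ is true.
  b (successors {b}): φ is false.
  c (successors {a, c, e}): φ is true.
  d (successors {a, c, d, e}): φ is true.
  e (successors {a, d, e, f}): φ is true.
  f (successors {c, d, f, g}): φ is true.
  g (successors {a, b, c, d, e, f, g}): φ is true.
For instance, at b:
  At b: <>p requires p at some successor in {b}.
    At b: p is false.
  So <>p is false at b.
Satisfying worlds: {a, c, d, e, f, g}

6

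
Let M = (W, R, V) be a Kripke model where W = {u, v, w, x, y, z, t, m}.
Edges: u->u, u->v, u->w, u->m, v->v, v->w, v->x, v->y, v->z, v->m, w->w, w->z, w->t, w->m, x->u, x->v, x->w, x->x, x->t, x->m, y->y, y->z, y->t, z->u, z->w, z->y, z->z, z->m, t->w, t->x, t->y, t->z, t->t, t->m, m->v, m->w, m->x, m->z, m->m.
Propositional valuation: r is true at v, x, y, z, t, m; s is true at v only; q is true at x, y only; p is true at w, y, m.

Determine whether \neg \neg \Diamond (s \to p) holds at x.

At x: \neg \Diamond (s \to p) is false, so \neg \neg \Diamond (s \to p) is true.
  At x: \Diamond (s \to p) is true, so \neg \Diamond (s \to p) is false.
    At x: \Diamond (s \to p) requires s \to p at some successor in {u, v, w, x, t, m}.
      s \to p holds at u, so \Diamond (s \to p) is true at x.

Yes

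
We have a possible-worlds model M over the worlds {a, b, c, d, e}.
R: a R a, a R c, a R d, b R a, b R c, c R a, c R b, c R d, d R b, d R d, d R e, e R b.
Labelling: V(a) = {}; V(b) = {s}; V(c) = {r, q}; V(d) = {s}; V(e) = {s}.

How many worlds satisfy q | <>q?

3

Recall that <>ψ holds at a world iff ψ holds at some accessible world.
Let φ = q | <>q. Evaluate φ at each world:
  a (successors {a, c, d}): φ is true.
  b (successors {a, c}): φ is true.
  c (successors {a, b, d}): φ is true.
  d (successors {b, d, e}): φ is false.
  e (successors {b}): φ is false.
For instance, at e:
  At e: q is false, <>q is false, so q | <>q is false.
    At e: <>q requires q at some successor in {b}.
      At b: q is false.
    So <>q is false at e.
Satisfying worlds: {a, b, c}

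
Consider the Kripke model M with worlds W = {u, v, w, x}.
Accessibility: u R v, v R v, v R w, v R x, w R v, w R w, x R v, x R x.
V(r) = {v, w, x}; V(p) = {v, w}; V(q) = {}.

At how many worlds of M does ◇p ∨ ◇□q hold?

4

Let φ = ◇p ∨ ◇□q. Evaluate φ at each world:
  u (successors {v}): φ is true.
  v (successors {v, w, x}): φ is true.
  w (successors {v, w}): φ is true.
  x (successors {v, x}): φ is true.
For instance, at v:
  At v: ◇p is true, ◇□q is false, so ◇p ∨ ◇□q is true.
    At v: ◇p requires p at some successor in {v, w, x}.
      p holds at v, so ◇p is true at v.
    At v: ◇□q requires □q at some successor in {v, w, x}.
      At v: □q is false.
      At w: □q is false.
      At x: □q is false.
    So ◇□q is false at v.
Satisfying worlds: {u, v, w, x}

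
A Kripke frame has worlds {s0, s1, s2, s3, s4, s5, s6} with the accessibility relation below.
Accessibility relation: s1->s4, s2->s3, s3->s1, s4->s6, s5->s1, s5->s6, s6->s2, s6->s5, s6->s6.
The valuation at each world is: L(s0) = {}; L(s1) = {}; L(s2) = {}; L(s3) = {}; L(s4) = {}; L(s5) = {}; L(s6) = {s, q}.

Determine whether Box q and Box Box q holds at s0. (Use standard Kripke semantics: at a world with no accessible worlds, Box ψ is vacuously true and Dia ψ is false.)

Yes

Recall that Box ψ holds at a world iff ψ holds at every accessible world, and Dia ψ holds iff ψ holds at some accessible world.
At s0: Box q is true, Box Box q is true, so Box q and Box Box q is true.
  At s0: no accessible worlds, so Box q holds vacuously.
  At s0: no accessible worlds, so Box Box q holds vacuously.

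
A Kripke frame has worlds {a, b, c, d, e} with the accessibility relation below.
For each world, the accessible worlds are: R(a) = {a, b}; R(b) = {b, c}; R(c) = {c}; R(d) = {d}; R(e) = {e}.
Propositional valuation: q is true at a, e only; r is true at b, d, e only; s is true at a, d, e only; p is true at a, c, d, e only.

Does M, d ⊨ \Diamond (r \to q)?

No

Recall that \Diamond ψ holds at a world iff ψ holds at some accessible world.
At d: \Diamond (r \to q) requires r \to q at some successor in {d}.
  At d: r \to q is false.
So \Diamond (r \to q) is false at d.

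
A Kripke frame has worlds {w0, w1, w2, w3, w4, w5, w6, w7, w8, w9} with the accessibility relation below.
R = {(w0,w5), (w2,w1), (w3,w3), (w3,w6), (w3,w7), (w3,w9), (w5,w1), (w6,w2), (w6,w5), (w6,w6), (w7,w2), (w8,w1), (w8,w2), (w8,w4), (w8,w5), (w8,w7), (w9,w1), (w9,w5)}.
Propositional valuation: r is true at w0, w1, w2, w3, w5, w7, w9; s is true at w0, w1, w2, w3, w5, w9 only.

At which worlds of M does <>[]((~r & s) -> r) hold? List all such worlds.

Let φ = <>[]((~r & s) -> r). Evaluate φ at each world:
  w0 (successors {w5}): φ is true.
  w1 (successors ∅): φ is false.
  w2 (successors {w1}): φ is true.
  w3 (successors {w3, w6, w7, w9}): φ is true.
  w4 (successors ∅): φ is false.
  w5 (successors {w1}): φ is true.
  w6 (successors {w2, w5, w6}): φ is true.
  w7 (successors {w2}): φ is true.
  w8 (successors {w1, w2, w4, w5, w7}): φ is true.
  w9 (successors {w1, w5}): φ is true.
For instance, at w2:
  At w2: <>[]((~r & s) -> r) requires []((~r & s) -> r) at some successor in {w1}.
    []((~r & s) -> r) holds at w1, so <>[]((~r & s) -> r) is true at w2.
      At w1: no accessible worlds, so []((~r & s) -> r) holds vacuously.
Satisfying worlds: {w0, w2, w3, w5, w6, w7, w8, w9}

w0, w2, w3, w5, w6, w7, w8, w9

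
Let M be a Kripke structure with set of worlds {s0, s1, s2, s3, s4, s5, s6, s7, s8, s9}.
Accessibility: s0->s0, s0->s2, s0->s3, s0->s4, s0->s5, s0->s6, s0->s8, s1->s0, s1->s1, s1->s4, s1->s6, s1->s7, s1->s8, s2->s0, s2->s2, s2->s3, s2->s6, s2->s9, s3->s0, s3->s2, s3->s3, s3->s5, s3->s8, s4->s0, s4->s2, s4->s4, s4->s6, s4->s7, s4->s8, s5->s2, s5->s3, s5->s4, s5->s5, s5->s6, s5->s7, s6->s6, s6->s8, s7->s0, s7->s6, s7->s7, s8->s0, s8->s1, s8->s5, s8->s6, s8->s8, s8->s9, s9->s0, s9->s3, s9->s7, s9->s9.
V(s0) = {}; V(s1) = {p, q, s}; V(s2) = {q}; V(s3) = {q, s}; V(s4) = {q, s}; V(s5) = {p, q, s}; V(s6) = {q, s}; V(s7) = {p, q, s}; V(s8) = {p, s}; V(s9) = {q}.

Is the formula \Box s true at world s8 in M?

At s8: \Box s requires s at every successor {s0, s1, s5, s6, s8, s9}.
  s fails at s0, so \Box s is false at s8.

No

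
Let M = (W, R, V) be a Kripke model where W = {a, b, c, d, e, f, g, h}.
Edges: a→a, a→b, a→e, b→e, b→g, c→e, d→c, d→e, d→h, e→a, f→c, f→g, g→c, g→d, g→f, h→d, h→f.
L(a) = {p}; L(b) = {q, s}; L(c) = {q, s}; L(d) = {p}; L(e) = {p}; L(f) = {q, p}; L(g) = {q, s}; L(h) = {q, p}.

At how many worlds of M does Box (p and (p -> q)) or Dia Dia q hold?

Let φ = Box (p and (p -> q)) or Dia Dia q. Evaluate φ at each world:
  a (successors {a, b, e}): φ is true.
  b (successors {e, g}): φ is true.
  c (successors {e}): φ is false.
  d (successors {c, e, h}): φ is true.
  e (successors {a}): φ is true.
  f (successors {c, g}): φ is true.
  g (successors {c, d, f}): φ is true.
  h (successors {d, f}): φ is true.
For instance, at c:
  At c: Box (p and (p -> q)) is false, Dia Dia q is false, so Box (p and (p -> q)) or Dia Dia q is false.
    At c: Box (p and (p -> q)) requires p and (p -> q) at every successor {e}.
      p and (p -> q) fails at e, so Box (p and (p -> q)) is false at c.
    At c: Dia Dia q requires Dia q at some successor in {e}.
      At e: Dia q is false.
    So Dia Dia q is false at c.
Satisfying worlds: {a, b, d, e, f, g, h}

7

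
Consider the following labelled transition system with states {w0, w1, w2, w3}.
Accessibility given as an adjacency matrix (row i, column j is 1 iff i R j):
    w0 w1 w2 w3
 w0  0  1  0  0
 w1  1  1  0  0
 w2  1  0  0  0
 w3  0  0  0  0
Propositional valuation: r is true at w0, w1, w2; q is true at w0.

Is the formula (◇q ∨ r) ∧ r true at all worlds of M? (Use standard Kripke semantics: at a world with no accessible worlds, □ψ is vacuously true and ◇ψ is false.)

Recall that ◇ψ holds at a world iff ψ holds at some accessible world.
Let φ = (◇q ∨ r) ∧ r. Evaluate φ at each world:
  w0 (successors {w1}): φ is true.
  w1 (successors {w0, w1}): φ is true.
  w2 (successors {w0}): φ is true.
  w3 (successors ∅): φ is false.
Detail at w3 (counterexample):
  At w3: ◇q ∨ r is false, r is false, so (◇q ∨ r) ∧ r is false.
    At w3: ◇q is false, r is false, so ◇q ∨ r is false.
      At w3: no accessible worlds, so ◇q is false.

No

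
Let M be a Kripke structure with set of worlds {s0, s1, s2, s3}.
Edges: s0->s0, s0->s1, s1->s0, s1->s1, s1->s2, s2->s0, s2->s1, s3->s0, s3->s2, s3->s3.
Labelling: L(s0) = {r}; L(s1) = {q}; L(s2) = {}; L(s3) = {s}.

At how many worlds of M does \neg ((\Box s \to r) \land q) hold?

Let φ = \neg ((\Box s \to r) \land q). Evaluate φ at each world:
  s0 (successors {s0, s1}): φ is true.
  s1 (successors {s0, s1, s2}): φ is false.
  s2 (successors {s0, s1}): φ is true.
  s3 (successors {s0, s2, s3}): φ is true.
For instance, at s1:
  At s1: (\Box s \to r) \land q is true, so \neg ((\Box s \to r) \land q) is false.
    At s1: \Box s \to r is true, q is true, so (\Box s \to r) \land q is true.
      At s1: \Box s is false, r is false, so \Box s \to r is true.
Satisfying worlds: {s0, s2, s3}

3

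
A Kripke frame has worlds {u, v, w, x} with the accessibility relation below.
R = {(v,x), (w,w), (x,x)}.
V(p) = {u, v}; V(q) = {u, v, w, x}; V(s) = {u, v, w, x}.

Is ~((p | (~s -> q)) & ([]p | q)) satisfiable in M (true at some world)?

Let φ = ~((p | (~s -> q)) & ([]p | q)). Evaluate φ at each world:
  u (successors ∅): φ is false.
  v (successors {x}): φ is false.
  w (successors {w}): φ is false.
  x (successors {x}): φ is false.
For instance, at v:
  At v: (p | (~s -> q)) & ([]p | q) is true, so ~((p | (~s -> q)) & ([]p | q)) is false.
    At v: p | (~s -> q) is true, []p | q is true, so (p | (~s -> q)) & ([]p | q) is true.
      At v: []p is false, q is true, so []p | q is true.

No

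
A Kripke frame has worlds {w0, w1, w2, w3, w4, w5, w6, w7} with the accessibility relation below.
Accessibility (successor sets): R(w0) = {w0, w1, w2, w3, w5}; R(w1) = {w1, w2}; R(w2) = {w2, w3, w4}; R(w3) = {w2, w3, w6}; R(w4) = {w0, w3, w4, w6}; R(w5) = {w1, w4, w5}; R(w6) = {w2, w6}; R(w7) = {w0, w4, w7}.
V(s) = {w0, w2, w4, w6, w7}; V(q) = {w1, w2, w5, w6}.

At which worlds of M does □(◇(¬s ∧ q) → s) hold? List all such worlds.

w2, w3, w4, w6, w7

Let φ = □(◇(¬s ∧ q) → s). Evaluate φ at each world:
  w0 (successors {w0, w1, w2, w3, w5}): φ is false.
  w1 (successors {w1, w2}): φ is false.
  w2 (successors {w2, w3, w4}): φ is true.
  w3 (successors {w2, w3, w6}): φ is true.
  w4 (successors {w0, w3, w4, w6}): φ is true.
  w5 (successors {w1, w4, w5}): φ is false.
  w6 (successors {w2, w6}): φ is true.
  w7 (successors {w0, w4, w7}): φ is true.
For instance, at w4:
  At w4: □(◇(¬s ∧ q) → s) requires ◇(¬s ∧ q) → s at every successor {w0, w3, w4, w6}.
    At w0: ◇(¬s ∧ q) → s is true.
    At w3: ◇(¬s ∧ q) → s is true.
    At w4: ◇(¬s ∧ q) → s is true.
    At w6: ◇(¬s ∧ q) → s is true.
  So □(◇(¬s ∧ q) → s) is true at w4.
Satisfying worlds: {w2, w3, w4, w6, w7}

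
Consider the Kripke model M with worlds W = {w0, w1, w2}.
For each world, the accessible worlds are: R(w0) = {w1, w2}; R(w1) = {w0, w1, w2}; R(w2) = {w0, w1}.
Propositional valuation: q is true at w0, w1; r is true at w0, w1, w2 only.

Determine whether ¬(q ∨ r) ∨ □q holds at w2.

Yes

At w2: ¬(q ∨ r) is false, □q is true, so ¬(q ∨ r) ∨ □q is true.
  At w2: □q requires q at every successor {w0, w1}.
    At w0: q is true.
    At w1: q is true.
  So □q is true at w2.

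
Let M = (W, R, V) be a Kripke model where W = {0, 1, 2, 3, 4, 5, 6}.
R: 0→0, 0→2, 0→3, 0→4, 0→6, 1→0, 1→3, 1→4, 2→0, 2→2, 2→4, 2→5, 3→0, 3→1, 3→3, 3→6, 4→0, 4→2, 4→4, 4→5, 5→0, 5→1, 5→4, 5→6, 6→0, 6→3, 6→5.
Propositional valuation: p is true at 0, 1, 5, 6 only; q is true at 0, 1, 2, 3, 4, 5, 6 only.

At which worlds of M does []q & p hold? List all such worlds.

Let φ = []q & p. Evaluate φ at each world:
  0 (successors {0, 2, 3, 4, 6}): φ is true.
  1 (successors {0, 3, 4}): φ is true.
  2 (successors {0, 2, 4, 5}): φ is false.
  3 (successors {0, 1, 3, 6}): φ is false.
  4 (successors {0, 2, 4, 5}): φ is false.
  5 (successors {0, 1, 4, 6}): φ is true.
  6 (successors {0, 3, 5}): φ is true.
For instance, at 4:
  At 4: []q is true, p is false, so []q & p is false.
    At 4: []q requires q at every successor {0, 2, 4, 5}.
      At 0: q is true.
      At 2: q is true.
      At 4: q is true.
      At 5: q is true.
    So []q is true at 4.
Satisfying worlds: {0, 1, 5, 6}

0, 1, 5, 6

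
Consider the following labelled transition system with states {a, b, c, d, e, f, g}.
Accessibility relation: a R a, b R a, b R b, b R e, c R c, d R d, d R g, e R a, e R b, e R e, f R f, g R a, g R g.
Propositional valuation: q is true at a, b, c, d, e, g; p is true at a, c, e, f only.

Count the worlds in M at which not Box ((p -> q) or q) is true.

Let φ = not Box ((p -> q) or q). Evaluate φ at each world:
  a (successors {a}): φ is false.
  b (successors {a, b, e}): φ is false.
  c (successors {c}): φ is false.
  d (successors {d, g}): φ is false.
  e (successors {a, b, e}): φ is false.
  f (successors {f}): φ is true.
  g (successors {a, g}): φ is false.
For instance, at f:
  At f: Box ((p -> q) or q) is false, so not Box ((p -> q) or q) is true.
    At f: Box ((p -> q) or q) requires (p -> q) or q at every successor {f}.
      (p -> q) or q fails at f, so Box ((p -> q) or q) is false at f.
Satisfying worlds: {f}

1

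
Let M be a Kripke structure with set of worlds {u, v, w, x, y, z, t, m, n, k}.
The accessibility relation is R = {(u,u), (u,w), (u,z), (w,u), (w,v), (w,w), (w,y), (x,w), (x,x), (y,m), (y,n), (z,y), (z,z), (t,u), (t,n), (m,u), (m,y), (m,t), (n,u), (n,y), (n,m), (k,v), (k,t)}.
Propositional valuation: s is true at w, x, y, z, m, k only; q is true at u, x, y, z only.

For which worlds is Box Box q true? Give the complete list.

v

Recall that Box ψ holds at a world iff ψ holds at every accessible world, and Dia ψ holds iff ψ holds at some accessible world.
Let φ = Box Box q. Evaluate φ at each world:
  u (successors {u, w, z}): φ is false.
  v (successors ∅): φ is true.
  w (successors {u, v, w, y}): φ is false.
  x (successors {w, x}): φ is false.
  y (successors {m, n}): φ is false.
  z (successors {y, z}): φ is false.
  t (successors {u, n}): φ is false.
  m (successors {u, y, t}): φ is false.
  n (successors {u, y, m}): φ is false.
  k (successors {v, t}): φ is false.
For instance, at u:
  At u: Box Box q requires Box q at every successor {u, w, z}.
    Box q fails at u, so Box Box q is false at u.
      At u: Box q requires q at every successor {u, w, z}.
        q fails at w, so Box q is false at u.
Satisfying worlds: {v}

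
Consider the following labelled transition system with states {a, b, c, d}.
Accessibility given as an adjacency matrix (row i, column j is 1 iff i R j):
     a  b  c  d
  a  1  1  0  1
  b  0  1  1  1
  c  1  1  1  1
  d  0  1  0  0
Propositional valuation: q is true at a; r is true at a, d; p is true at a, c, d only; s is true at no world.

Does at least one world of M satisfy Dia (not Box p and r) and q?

Yes

Let φ = Dia (not Box p and r) and q. Evaluate φ at each world:
  a (successors {a, b, d}): φ is true.
  b (successors {b, c, d}): φ is false.
  c (successors {a, b, c, d}): φ is false.
  d (successors {b}): φ is false.
Detail at a (witness):
  At a: Dia (not Box p and r) is true, q is true, so Dia (not Box p and r) and q is true.
    At a: Dia (not Box p and r) requires not Box p and r at some successor in {a, b, d}.
      not Box p and r holds at a, so Dia (not Box p and r) is true at a.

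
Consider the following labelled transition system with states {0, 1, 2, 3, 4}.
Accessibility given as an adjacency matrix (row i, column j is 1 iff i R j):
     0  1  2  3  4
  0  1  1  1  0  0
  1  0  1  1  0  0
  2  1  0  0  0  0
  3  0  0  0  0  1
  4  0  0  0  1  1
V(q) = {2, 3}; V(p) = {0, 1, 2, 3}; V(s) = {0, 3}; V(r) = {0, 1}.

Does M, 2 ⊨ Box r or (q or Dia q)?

Yes

At 2: Box r is true, q or Dia q is true, so Box r or (q or Dia q) is true.
  At 2: Box r requires r at every successor {0}.
    At 0: r is true.
  So Box r is true at 2.
  At 2: q is true, Dia q is false, so q or Dia q is true.
    At 2: Dia q requires q at some successor in {0}.
      At 0: q is false.
    So Dia q is false at 2.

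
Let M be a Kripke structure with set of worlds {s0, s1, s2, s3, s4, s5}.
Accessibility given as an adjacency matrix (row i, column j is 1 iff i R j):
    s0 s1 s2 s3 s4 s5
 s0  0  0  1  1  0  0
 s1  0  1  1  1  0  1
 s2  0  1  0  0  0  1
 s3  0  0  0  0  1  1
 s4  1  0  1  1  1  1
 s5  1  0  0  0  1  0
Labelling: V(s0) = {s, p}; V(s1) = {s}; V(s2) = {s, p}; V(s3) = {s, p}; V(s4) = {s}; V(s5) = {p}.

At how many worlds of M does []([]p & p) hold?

Let φ = []([]p & p). Evaluate φ at each world:
  s0 (successors {s2, s3}): φ is false.
  s1 (successors {s1, s2, s3, s5}): φ is false.
  s2 (successors {s1, s5}): φ is false.
  s3 (successors {s4, s5}): φ is false.
  s4 (successors {s0, s2, s3, s4, s5}): φ is false.
  s5 (successors {s0, s4}): φ is false.
For instance, at s1:
  At s1: []([]p & p) requires []p & p at every successor {s1, s2, s3, s5}.
    []p & p fails at s1, so []([]p & p) is false at s1.
      At s1: []p is false, p is false, so []p & p is false.
Satisfying worlds: none.

0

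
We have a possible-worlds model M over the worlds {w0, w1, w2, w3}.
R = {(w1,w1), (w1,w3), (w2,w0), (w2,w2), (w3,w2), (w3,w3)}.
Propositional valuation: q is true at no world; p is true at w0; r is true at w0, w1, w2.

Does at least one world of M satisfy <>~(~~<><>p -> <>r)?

No

Recall that <>ψ holds at a world iff ψ holds at some accessible world.
Let φ = <>~(~~<><>p -> <>r). Evaluate φ at each world:
  w0 (successors ∅): φ is false.
  w1 (successors {w1, w3}): φ is false.
  w2 (successors {w0, w2}): φ is false.
  w3 (successors {w2, w3}): φ is false.
For instance, at w2:
  At w2: <>~(~~<><>p -> <>r) requires ~(~~<><>p -> <>r) at some successor in {w0, w2}.
    At w0: ~(~~<><>p -> <>r) is false.
    At w2: ~(~~<><>p -> <>r) is false.
  So <>~(~~<><>p -> <>r) is false at w2.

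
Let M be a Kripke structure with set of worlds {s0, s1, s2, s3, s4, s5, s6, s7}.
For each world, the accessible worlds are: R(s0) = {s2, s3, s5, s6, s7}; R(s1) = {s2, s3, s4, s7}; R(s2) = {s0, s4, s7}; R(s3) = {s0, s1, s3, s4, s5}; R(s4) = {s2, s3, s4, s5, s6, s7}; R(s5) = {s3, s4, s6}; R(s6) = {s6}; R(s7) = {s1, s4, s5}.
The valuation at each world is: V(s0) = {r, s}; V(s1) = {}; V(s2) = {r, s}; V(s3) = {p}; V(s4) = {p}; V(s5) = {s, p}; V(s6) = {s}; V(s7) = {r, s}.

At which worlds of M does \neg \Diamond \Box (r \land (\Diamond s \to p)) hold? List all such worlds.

s0, s1, s2, s3, s4, s5, s6, s7

Recall that \Box ψ holds at a world iff ψ holds at every accessible world, and \Diamond ψ holds iff ψ holds at some accessible world.
Let φ = \neg \Diamond \Box (r \land (\Diamond s \to p)). Evaluate φ at each world:
  s0 (successors {s2, s3, s5, s6, s7}): φ is true.
  s1 (successors {s2, s3, s4, s7}): φ is true.
  s2 (successors {s0, s4, s7}): φ is true.
  s3 (successors {s0, s1, s3, s4, s5}): φ is true.
  s4 (successors {s2, s3, s4, s5, s6, s7}): φ is true.
  s5 (successors {s3, s4, s6}): φ is true.
  s6 (successors {s6}): φ is true.
  s7 (successors {s1, s4, s5}): φ is true.
For instance, at s6:
  At s6: \Diamond \Box (r \land (\Diamond s \to p)) is false, so \neg \Diamond \Box (r \land (\Diamond s \to p)) is true.
    At s6: \Diamond \Box (r \land (\Diamond s \to p)) requires \Box (r \land (\Diamond s \to p)) at some successor in {s6}.
      At s6: \Box (r \land (\Diamond s \to p)) is false.
    So \Diamond \Box (r \land (\Diamond s \to p)) is false at s6.
Satisfying worlds: {s0, s1, s2, s3, s4, s5, s6, s7}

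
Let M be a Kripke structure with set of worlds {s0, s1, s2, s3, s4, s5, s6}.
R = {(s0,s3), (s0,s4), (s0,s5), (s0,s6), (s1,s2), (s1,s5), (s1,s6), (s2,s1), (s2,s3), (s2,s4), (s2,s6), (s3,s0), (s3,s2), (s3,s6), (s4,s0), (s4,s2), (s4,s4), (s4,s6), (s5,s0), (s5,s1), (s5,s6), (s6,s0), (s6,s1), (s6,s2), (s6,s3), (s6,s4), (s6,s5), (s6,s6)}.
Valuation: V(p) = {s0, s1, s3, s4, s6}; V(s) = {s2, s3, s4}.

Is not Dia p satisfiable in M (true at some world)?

Recall that Dia ψ holds at a world iff ψ holds at some accessible world.
Let φ = not Dia p. Evaluate φ at each world:
  s0 (successors {s3, s4, s5, s6}): φ is false.
  s1 (successors {s2, s5, s6}): φ is false.
  s2 (successors {s1, s3, s4, s6}): φ is false.
  s3 (successors {s0, s2, s6}): φ is false.
  s4 (successors {s0, s2, s4, s6}): φ is false.
  s5 (successors {s0, s1, s6}): φ is false.
  s6 (successors {s0, s1, s2, s3, s4, s5, s6}): φ is false.
For instance, at s1:
  At s1: Dia p is true, so not Dia p is false.
    At s1: Dia p requires p at some successor in {s2, s5, s6}.
      p holds at s6, so Dia p is true at s1.

No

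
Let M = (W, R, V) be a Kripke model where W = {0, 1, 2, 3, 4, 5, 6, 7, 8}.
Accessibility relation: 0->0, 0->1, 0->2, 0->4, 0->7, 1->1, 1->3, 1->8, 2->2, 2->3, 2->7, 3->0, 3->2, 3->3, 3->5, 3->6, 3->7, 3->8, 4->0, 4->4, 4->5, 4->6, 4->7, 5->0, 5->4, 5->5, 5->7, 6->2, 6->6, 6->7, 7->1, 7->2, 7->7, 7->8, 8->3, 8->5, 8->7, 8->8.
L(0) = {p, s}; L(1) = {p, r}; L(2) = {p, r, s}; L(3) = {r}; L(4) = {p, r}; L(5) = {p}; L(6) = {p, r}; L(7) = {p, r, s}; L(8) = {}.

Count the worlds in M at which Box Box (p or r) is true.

0

Let φ = Box Box (p or r). Evaluate φ at each world:
  0 (successors {0, 1, 2, 4, 7}): φ is false.
  1 (successors {1, 3, 8}): φ is false.
  2 (successors {2, 3, 7}): φ is false.
  3 (successors {0, 2, 3, 5, 6, 7, 8}): φ is false.
  4 (successors {0, 4, 5, 6, 7}): φ is false.
  5 (successors {0, 4, 5, 7}): φ is false.
  6 (successors {2, 6, 7}): φ is false.
  7 (successors {1, 2, 7, 8}): φ is false.
  8 (successors {3, 5, 7, 8}): φ is false.
For instance, at 4:
  At 4: Box Box (p or r) requires Box (p or r) at every successor {0, 4, 5, 6, 7}.
    Box (p or r) fails at 7, so Box Box (p or r) is false at 4.
      At 7: Box (p or r) requires p or r at every successor {1, 2, 7, 8}.
        p or r fails at 8, so Box (p or r) is false at 7.
Satisfying worlds: none.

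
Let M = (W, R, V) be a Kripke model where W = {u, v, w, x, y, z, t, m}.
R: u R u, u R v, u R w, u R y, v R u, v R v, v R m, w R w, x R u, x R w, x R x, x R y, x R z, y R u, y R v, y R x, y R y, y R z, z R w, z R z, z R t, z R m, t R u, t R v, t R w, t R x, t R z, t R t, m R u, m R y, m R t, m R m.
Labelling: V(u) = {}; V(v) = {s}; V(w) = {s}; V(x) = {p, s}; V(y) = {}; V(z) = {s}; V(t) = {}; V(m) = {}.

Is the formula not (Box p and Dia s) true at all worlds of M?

Let φ = not (Box p and Dia s). Evaluate φ at each world:
  u (successors {u, v, w, y}): φ is true.
  v (successors {u, v, m}): φ is true.
  w (successors {w}): φ is true.
  x (successors {u, w, x, y, z}): φ is true.
  y (successors {u, v, x, y, z}): φ is true.
  z (successors {w, z, t, m}): φ is true.
  t (successors {u, v, w, x, z, t}): φ is true.
  m (successors {u, y, t, m}): φ is true.
For instance, at y:
  At y: Box p and Dia s is false, so not (Box p and Dia s) is true.
    At y: Box p is false, Dia s is true, so Box p and Dia s is false.
      At y: Box p requires p at every successor {u, v, x, y, z}.
        p fails at u, so Box p is false at y.
      At y: Dia s requires s at some successor in {u, v, x, y, z}.
        s holds at v, so Dia s is true at y.

Yes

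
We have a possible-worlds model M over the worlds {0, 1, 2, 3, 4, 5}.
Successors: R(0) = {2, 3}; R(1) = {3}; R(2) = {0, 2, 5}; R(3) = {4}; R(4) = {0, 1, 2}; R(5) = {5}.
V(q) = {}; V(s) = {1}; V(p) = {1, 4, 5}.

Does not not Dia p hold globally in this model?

Let φ = not not Dia p. Evaluate φ at each world:
  0 (successors {2, 3}): φ is false.
  1 (successors {3}): φ is false.
  2 (successors {0, 2, 5}): φ is true.
  3 (successors {4}): φ is true.
  4 (successors {0, 1, 2}): φ is true.
  5 (successors {5}): φ is true.
Detail at 0 (counterexample):
  At 0: not Dia p is true, so not not Dia p is false.
    At 0: Dia p is false, so not Dia p is true.
      At 0: Dia p requires p at some successor in {2, 3}.
        At 2: p is false.
        At 3: p is false.
      So Dia p is false at 0.

No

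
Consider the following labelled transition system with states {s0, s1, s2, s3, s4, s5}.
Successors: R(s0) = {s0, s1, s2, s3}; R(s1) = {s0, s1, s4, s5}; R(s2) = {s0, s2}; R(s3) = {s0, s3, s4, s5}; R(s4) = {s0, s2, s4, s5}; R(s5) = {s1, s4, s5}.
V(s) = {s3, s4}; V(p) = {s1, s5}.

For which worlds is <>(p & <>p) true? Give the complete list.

Let φ = <>(p & <>p). Evaluate φ at each world:
  s0 (successors {s0, s1, s2, s3}): φ is true.
  s1 (successors {s0, s1, s4, s5}): φ is true.
  s2 (successors {s0, s2}): φ is false.
  s3 (successors {s0, s3, s4, s5}): φ is true.
  s4 (successors {s0, s2, s4, s5}): φ is true.
  s5 (successors {s1, s4, s5}): φ is true.
For instance, at s1:
  At s1: <>(p & <>p) requires p & <>p at some successor in {s0, s1, s4, s5}.
    p & <>p holds at s1, so <>(p & <>p) is true at s1.
      At s1: p is true, <>p is true, so p & <>p is true.
Satisfying worlds: {s0, s1, s3, s4, s5}

s0, s1, s3, s4, s5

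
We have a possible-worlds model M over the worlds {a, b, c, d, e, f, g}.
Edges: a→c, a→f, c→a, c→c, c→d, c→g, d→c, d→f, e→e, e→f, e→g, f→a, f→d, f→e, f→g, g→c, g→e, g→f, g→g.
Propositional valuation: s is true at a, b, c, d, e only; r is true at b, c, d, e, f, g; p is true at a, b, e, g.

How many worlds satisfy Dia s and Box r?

Recall that Box ψ holds at a world iff ψ holds at every accessible world, and Dia ψ holds iff ψ holds at some accessible world.
Let φ = Dia s and Box r. Evaluate φ at each world:
  a (successors {c, f}): φ is true.
  b (successors ∅): φ is false.
  c (successors {a, c, d, g}): φ is false.
  d (successors {c, f}): φ is true.
  e (successors {e, f, g}): φ is true.
  f (successors {a, d, e, g}): φ is false.
  g (successors {c, e, f, g}): φ is true.
For instance, at d:
  At d: Dia s is true, Box r is true, so Dia s and Box r is true.
    At d: Dia s requires s at some successor in {c, f}.
      s holds at c, so Dia s is true at d.
    At d: Box r requires r at every successor {c, f}.
      At c: r is true.
      At f: r is true.
    So Box r is true at d.
Satisfying worlds: {a, d, e, g}

4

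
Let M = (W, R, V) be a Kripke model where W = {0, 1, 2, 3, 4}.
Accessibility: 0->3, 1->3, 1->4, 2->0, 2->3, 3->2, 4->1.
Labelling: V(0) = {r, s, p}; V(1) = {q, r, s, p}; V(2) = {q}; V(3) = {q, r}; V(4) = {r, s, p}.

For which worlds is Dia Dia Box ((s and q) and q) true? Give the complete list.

Recall that Box ψ holds at a world iff ψ holds at every accessible world, and Dia ψ holds iff ψ holds at some accessible world.
Let φ = Dia Dia Box ((s and q) and q). Evaluate φ at each world:
  0 (successors {3}): φ is false.
  1 (successors {3, 4}): φ is false.
  2 (successors {0, 3}): φ is false.
  3 (successors {2}): φ is false.
  4 (successors {1}): φ is true.
For instance, at 2:
  At 2: Dia Dia Box ((s and q) and q) requires Dia Box ((s and q) and q) at some successor in {0, 3}.
    At 0: Dia Box ((s and q) and q) is false.
    At 3: Dia Box ((s and q) and q) is false.
  So Dia Dia Box ((s and q) and q) is false at 2.
Satisfying worlds: {4}

4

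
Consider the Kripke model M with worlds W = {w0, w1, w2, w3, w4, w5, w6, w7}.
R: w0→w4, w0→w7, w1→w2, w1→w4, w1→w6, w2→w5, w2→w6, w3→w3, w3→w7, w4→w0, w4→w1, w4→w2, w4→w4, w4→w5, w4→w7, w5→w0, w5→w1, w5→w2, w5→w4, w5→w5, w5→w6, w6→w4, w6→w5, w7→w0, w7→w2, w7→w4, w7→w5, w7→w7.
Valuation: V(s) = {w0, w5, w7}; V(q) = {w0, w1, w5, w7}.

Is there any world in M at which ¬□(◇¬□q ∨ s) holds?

Recall that □ψ holds at a world iff ψ holds at every accessible world, and ◇ψ holds iff ψ holds at some accessible world.
Let φ = ¬□(◇¬□q ∨ s). Evaluate φ at each world:
  w0 (successors {w4, w7}): φ is false.
  w1 (successors {w2, w4, w6}): φ is false.
  w2 (successors {w5, w6}): φ is false.
  w3 (successors {w3, w7}): φ is false.
  w4 (successors {w0, w1, w2, w4, w5, w7}): φ is false.
  w5 (successors {w0, w1, w2, w4, w5, w6}): φ is false.
  w6 (successors {w4, w5}): φ is false.
  w7 (successors {w0, w2, w4, w5, w7}): φ is false.
For instance, at w5:
  At w5: □(◇¬□q ∨ s) is true, so ¬□(◇¬□q ∨ s) is false.
    At w5: □(◇¬□q ∨ s) requires ◇¬□q ∨ s at every successor {w0, w1, w2, w4, w5, w6}.
      At w0: ◇¬□q ∨ s is true.
      At w1: ◇¬□q ∨ s is true.
      At w2: ◇¬□q ∨ s is true.
      At w4: ◇¬□q ∨ s is true.
      At w5: ◇¬□q ∨ s is true.
      At w6: ◇¬□q ∨ s is true.
    So □(◇¬□q ∨ s) is true at w5.

No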